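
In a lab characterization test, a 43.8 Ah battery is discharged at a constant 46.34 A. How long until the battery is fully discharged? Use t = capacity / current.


t = capacity / current = 43.8 / 46.34 = 0.9452 hr

0.9452 hr


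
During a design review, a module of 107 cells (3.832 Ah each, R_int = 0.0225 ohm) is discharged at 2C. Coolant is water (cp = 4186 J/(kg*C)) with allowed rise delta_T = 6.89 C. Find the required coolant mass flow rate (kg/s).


Step 1: I = 2 * 3.832 = 7.664 A
Step 2: Q_cell = I^2 * R = 7.664^2 * 0.0225 = 1.3216 W
Step 3: Q_total = 107 * 1.3216 = 141.41 W
Step 4: m_dot = Q_total / (cp * dT) = 141.41 / (4186 * 6.89) = 0.004903 kg/s

0.004903 kg/s


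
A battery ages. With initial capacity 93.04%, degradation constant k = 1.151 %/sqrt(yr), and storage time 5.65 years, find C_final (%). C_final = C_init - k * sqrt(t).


sqrt(t) = sqrt(5.65) = 2.377
C_final = 93.04 - 1.151 * 2.377 = 90.30%

90.30%


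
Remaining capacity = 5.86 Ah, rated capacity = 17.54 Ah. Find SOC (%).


SOC = (remaining / total) * 100 = (5.86 / 17.54) * 100 = 33.41%

33.41%


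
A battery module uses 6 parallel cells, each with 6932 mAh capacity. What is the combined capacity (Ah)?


Convert: C_cell = 6932 mAh = 6.932 Ah
C_total = 6 * 6.932 = 41.592 Ah

41.592 Ah


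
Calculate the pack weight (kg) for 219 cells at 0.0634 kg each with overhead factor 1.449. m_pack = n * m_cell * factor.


Cell mass sum = 219 * 0.0634 = 13.885 kg
With overhead 1.449: m_pack = 13.885 * 1.449 = 20.12 kg

20.12 kg


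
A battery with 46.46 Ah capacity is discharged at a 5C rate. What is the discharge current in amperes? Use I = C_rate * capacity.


At 5C: I = 5 * 46.46 Ah = 232.3 A

232.3 A


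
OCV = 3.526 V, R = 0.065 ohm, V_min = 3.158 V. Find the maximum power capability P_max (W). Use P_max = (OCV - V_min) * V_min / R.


P_max = (OCV - V_min) * V_min / R = (3.526 - 3.158) * 3.158 / 0.065 = 0.368 * 3.158 / 0.065 = 17.88 W

17.88 W


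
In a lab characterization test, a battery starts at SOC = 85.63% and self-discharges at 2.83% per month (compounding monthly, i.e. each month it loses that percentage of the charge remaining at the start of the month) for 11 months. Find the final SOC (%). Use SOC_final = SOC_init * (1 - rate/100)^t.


decay = (1 - 2.83/100)^11 = 0.72921
SOC_final = 85.63 * 0.72921 = 62.44%

62.44%


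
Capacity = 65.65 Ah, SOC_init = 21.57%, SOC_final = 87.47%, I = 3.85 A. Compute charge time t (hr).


delta_Ah = 65.65 * (87.47 - 21.57) / 100 = 43.263 Ah
t = delta_Ah / I = 43.263 / 3.85 = 11.24 hr

11.24 hr


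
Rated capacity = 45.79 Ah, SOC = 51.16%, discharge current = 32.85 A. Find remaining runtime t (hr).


Step 1: remaining = SOC/100 * C_total = 51.16/100 * 45.79 = 23.426 Ah
Step 2: t = remaining / I = 23.426 / 32.85 = 0.7131 hr

0.7131 hr


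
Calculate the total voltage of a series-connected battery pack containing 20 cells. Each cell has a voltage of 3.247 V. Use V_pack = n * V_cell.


With 20 cells in series at 3.247 V each, V_pack = 64.94 V

64.94 V


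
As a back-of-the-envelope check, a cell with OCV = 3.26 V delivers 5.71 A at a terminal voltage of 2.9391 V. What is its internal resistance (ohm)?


R = (OCV - V) / I = (3.26 - 2.9391) / 5.71 = 0.05620 ohm

0.05620 ohm


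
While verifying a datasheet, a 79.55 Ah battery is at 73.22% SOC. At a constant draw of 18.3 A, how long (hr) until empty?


Step 1: remaining = SOC/100 * C_total = 73.22/100 * 79.55 = 58.247 Ah
Step 2: t = remaining / I = 58.247 / 18.3 = 3.183 hr

3.183 hr


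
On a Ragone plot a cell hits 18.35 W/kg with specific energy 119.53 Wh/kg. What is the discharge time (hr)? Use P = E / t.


t = E / P = 119.53 / 18.35 = 6.514 hr

6.514 hr


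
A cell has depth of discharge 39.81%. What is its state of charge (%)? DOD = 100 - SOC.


SOC = 100 - DOD = 100 - 39.81 = 60.19%

60.19%


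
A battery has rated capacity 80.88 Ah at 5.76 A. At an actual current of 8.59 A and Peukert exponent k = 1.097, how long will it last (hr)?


t_rated = C / I_rated = 80.88 / 5.76 = 14.042 hr
(I_rated/I)^k = (0.67055)^1.097 = 0.64505
t = t_rated * (I_rated/I)^k = 14.042 * 0.64505 = 9.058 hr

9.058 hr


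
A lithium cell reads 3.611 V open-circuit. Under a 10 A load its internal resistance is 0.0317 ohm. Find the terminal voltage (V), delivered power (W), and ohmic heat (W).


Step 1: V_terminal = OCV - I*R = 3.611 - 10 * 0.0317 = 3.294 V
Step 2: P_out = V_terminal * I = 3.294 * 10 = 32.94 W
Step 3: Q = I^2 * R = 10^2 * 0.0317 = 3.170 W

V=3.294 V, P=32.94 W, Q=3.170 W


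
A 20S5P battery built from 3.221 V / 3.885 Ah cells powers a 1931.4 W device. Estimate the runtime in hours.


Step 1: E_pack = Ns * V_cell * Np * C_cell = 20 * 3.221 * 5 * 3.885 = 1251.4 Wh
Step 2: t = E_pack / P = 1251.4 / 1931.4 = 0.6479 hr

0.6479 hr


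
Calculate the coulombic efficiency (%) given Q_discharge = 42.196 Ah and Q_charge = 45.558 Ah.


Coulombic efficiency = 42.196/45.558 * 100% = 92.62%

92.62%


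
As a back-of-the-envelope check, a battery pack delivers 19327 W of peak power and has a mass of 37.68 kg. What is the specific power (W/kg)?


Specific power = 19327 W / 37.68 kg = 512.9 W/kg

512.9 W/kg


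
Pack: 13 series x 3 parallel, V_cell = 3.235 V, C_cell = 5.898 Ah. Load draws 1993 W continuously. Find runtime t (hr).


Step 1: E_pack = Ns * V_cell * Np * C_cell = 13 * 3.235 * 3 * 5.898 = 744.12 Wh
Step 2: t = E_pack / P = 744.12 / 1993 = 0.3734 hr

0.3734 hr


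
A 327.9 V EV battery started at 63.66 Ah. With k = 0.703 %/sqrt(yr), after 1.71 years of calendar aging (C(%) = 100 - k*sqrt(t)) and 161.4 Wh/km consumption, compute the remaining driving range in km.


Step 1: capacity retention = 100 - 0.703 * sqrt(1.71) = 100 - 0.703 * 1.3077 = 99.081%
Step 2: C_now = 63.66 * 99.081/100 = 63.075 Ah
Step 3: E_pack = V * C_now = 327.9 * 63.075 = 20682 Wh
Step 4: range = E_pack / consumption = 20682 / 161.4 = 128.1 km

128.1 km


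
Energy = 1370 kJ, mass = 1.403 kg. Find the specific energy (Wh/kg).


Convert: E = 1370 kJ = 380.56 Wh
ED = E / m = 380.56 / 1.403 = 271.2 Wh/kg

271.2 Wh/kg


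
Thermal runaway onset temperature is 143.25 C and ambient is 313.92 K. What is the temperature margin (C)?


Convert: T_ambient = 313.92 K = 40.77 C
margin = 143.25 - 40.77 = 102.48 C

102.48 C


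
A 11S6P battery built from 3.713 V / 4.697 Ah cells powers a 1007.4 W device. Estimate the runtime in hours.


Step 1: E_pack = Ns * V_cell * Np * C_cell = 11 * 3.713 * 6 * 4.697 = 1151 Wh
Step 2: t = E_pack / P = 1151 / 1007.4 = 1.143 hr

1.143 hr


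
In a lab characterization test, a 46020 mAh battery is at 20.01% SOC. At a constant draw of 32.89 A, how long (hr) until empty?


Convert: C_total = 46020 mAh = 46.02 Ah
Step 1: remaining = SOC/100 * C_total = 20.01/100 * 46.02 = 9.2086 Ah
Step 2: t = remaining / I = 9.2086 / 32.89 = 0.2800 hr

0.2800 hr


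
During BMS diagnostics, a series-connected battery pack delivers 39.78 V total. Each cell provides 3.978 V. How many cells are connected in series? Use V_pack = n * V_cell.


Rearranging: n = V_pack / V_cell = 39.78 / 3.978 = 10 cells

10


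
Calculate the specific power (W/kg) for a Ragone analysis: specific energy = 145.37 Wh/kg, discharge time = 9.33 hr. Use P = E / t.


P_specific = E / t = 145.37 / 9.33 = 15.58 W/kg

15.58 W/kg


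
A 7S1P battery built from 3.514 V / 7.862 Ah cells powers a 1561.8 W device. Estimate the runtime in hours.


Step 1: E_pack = Ns * V_cell * Np * C_cell = 7 * 3.514 * 1 * 7.862 = 193.39 Wh
Step 2: t = E_pack / P = 193.39 / 1561.8 = 0.1238 hr

0.1238 hr


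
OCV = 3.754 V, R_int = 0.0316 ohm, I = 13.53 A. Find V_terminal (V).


V = OCV - I*R = 3.754 - 13.53 * 0.0316 = 3.326 V

3.326 V


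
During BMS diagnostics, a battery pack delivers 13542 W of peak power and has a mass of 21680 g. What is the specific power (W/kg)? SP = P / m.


Convert: m = 21680 g = 21.68 kg
SP = P / m = 13542 / 21.68 = 624.6 W/kg

624.6 W/kg


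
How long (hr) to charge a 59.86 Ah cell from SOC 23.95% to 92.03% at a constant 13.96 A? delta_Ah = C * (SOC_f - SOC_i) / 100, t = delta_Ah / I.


delta_Ah = 59.86 * (92.03 - 23.95) / 100 = 40.753 Ah
t = delta_Ah / I = 40.753 / 13.96 = 2.919 hr

2.919 hr


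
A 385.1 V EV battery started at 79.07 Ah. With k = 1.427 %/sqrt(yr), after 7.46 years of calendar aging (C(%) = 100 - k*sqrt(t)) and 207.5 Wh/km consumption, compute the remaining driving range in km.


Step 1: capacity retention = 100 - 1.427 * sqrt(7.46) = 100 - 1.427 * 2.7313 = 96.102%
Step 2: C_now = 79.07 * 96.102/100 = 75.988 Ah
Step 3: E_pack = V * C_now = 385.1 * 75.988 = 29263 Wh
Step 4: range = E_pack / consumption = 29263 / 207.5 = 141.0 km

141.0 km


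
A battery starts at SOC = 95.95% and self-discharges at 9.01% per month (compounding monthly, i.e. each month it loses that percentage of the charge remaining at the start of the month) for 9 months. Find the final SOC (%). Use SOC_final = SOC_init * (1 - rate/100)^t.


decay = (1 - 9.01/100)^9 = 0.42751
SOC_final = 95.95 * 0.42751 = 41.02%

41.02%


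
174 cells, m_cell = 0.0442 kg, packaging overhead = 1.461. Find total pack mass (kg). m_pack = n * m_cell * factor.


Cell mass sum = 174 * 0.0442 = 7.6908 kg
With overhead 1.461: m_pack = 7.6908 * 1.461 = 11.24 kg

11.24 kg


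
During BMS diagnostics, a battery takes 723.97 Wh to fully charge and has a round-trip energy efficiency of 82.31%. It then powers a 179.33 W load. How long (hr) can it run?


Step 1: E_discharge = eta/100 * E_charge = 82.31/100 * 723.97 = 595.9 Wh
Step 2: t = E_discharge / P = 595.9 / 179.33 = 3.323 hr

3.323 hr


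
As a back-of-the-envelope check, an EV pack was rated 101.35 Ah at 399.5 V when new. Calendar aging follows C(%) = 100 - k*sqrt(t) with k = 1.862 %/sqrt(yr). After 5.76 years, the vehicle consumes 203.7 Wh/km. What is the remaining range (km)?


Step 1: capacity retention = 100 - 1.862 * sqrt(5.76) = 100 - 1.862 * 2.4 = 95.531%
Step 2: C_now = 101.35 * 95.531/100 = 96.821 Ah
Step 3: E_pack = V * C_now = 399.5 * 96.821 = 38680 Wh
Step 4: range = E_pack / consumption = 38680 / 203.7 = 189.9 km

189.9 km


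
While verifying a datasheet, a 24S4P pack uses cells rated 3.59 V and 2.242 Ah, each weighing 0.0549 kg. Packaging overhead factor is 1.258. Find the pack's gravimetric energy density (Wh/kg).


Step 1: V_pack = 24 * 3.59 = 86.16 V
Step 2: C_pack = 4 * 2.242 = 8.968 Ah
Step 3: E_pack = V_pack * C_pack = 86.16 * 8.968 = 772.68 Wh
Step 4: m_pack = 24 * 4 * 0.0549 * 1.258 = 6.6302 kg
Step 5: ED = E_pack / m_pack = 772.68 / 6.6302 = 116.5 Wh/kg

116.5 Wh/kg


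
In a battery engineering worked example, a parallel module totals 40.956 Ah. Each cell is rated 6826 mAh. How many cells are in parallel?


Convert: C_cell = 6826 mAh = 6.826 Ah
n = C_total / C_cell = 40.956 / 6.826 = 6

6


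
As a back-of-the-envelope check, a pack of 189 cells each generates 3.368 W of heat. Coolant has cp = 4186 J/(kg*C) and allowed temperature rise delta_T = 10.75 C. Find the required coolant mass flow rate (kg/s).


Q_total = 189 * 3.368 = 636.55 W
m_dot = Q_total / (cp * dT) = 636.55 / (4186 * 10.75) = 0.01415 kg/s

0.01415 kg/s


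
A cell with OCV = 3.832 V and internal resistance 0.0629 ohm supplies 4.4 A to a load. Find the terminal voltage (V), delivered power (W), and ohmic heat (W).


Step 1: V_terminal = OCV - I*R = 3.832 - 4.4 * 0.0629 = 3.5552 V
Step 2: P_out = V_terminal * I = 3.5552 * 4.4 = 15.64 W
Step 3: Q = I^2 * R = 4.4^2 * 0.0629 = 1.218 W

V=3.5552 V, P=15.64 W, Q=1.218 W


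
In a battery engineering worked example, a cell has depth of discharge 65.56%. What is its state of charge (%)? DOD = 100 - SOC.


SOC = 100 - DOD = 100 - 65.56 = 34.44%

34.44%


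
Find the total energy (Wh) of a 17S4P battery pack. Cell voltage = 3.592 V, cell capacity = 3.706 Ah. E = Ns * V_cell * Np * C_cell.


E = Ns * Vcell * Np * Ccell = 17 * 3.592 * 4 * 3.706 = 905.2 Wh

905.2 Wh


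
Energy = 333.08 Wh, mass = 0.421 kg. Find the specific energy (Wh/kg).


ED = E / m = 333.08 / 0.421 = 791.2 Wh/kg

791.2 Wh/kg


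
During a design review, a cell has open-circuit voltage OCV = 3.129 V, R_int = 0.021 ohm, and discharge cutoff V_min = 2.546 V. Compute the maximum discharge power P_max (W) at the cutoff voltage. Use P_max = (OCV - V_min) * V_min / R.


dV = OCV - V_min = 0.583 V (so I_max = dV / R)
P_max = dV * V_min / R = 0.583 * 2.546 / 0.021 = 70.68 W

70.68 W


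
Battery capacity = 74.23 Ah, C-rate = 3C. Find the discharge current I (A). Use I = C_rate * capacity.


At 3C: I = 3 * 74.23 Ah = 222.69 A

222.69 A


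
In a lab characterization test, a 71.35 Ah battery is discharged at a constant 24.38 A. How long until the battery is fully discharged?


Runtime = 71.35 Ah / 24.38 A = 2.927 hr

2.927 hr


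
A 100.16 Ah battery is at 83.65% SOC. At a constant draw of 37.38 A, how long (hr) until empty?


Step 1: remaining = SOC/100 * C_total = 83.65/100 * 100.16 = 83.784 Ah
Step 2: t = remaining / I = 83.784 / 37.38 = 2.241 hr

2.241 hr


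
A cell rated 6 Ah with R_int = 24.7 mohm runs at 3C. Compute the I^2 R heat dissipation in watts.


Convert: R = 24.7 mohm = 0.0247 ohm
Step 1: I = C_rate * capacity = 3 * 6 = 18 A
Step 2: Q = I^2 * R = 18^2 * 0.0247 = 324 * 0.0247 = 8.003 W

8.003 W


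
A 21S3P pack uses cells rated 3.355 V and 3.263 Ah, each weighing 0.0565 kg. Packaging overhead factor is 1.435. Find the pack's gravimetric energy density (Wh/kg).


Step 1: V_pack = 21 * 3.355 = 70.455 V
Step 2: C_pack = 3 * 3.263 = 9.789 Ah
Step 3: E_pack = V_pack * C_pack = 70.455 * 9.789 = 689.68 Wh
Step 4: m_pack = 21 * 3 * 0.0565 * 1.435 = 5.1079 kg
Step 5: ED = E_pack / m_pack = 689.68 / 5.1079 = 135.0 Wh/kg

135.0 Wh/kg


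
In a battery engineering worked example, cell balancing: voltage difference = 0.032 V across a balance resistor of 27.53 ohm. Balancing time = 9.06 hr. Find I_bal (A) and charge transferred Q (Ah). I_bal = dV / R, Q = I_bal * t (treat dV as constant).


I_bal = dV / R = 0.032 / 27.53 = 0.0011624 A
Q = I_bal * t = 0.0011624 * 9.06 = 0.01053 Ah

I=0.0011624 A, Q=0.01053 Ah


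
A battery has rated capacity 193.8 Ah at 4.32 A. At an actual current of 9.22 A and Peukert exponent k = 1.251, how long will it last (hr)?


Step 1: t_rated = C / I_rated = 193.8 / 4.32 = 44.861 hr
Step 2: ratio = 4.32 / 9.22 = 0.46855
Step 3: ratio^k = 0.46855^1.251 = 0.38736
Step 4: t = t_rated * ratio^k = 44.861 * 0.38736 = 17.38 hr

17.38 hr


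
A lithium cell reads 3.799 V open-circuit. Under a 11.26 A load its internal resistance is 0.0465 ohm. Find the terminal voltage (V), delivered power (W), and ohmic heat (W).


Step 1: V_terminal = OCV - I*R = 3.799 - 11.26 * 0.0465 = 3.2754 V
Step 2: P_out = V_terminal * I = 3.2754 * 11.26 = 36.88 W
Step 3: Q = I^2 * R = 11.26^2 * 0.0465 = 5.896 W

V=3.2754 V, P=36.88 W, Q=5.896 W


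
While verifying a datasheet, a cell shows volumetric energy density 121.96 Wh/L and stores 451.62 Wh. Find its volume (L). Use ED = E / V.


V = E / ED = 451.62 / 121.96 = 3.703 L

3.703 L


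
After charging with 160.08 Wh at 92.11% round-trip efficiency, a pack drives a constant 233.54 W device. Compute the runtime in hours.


Step 1: E_discharge = eta/100 * E_charge = 92.11/100 * 160.08 = 147.45 Wh
Step 2: t = E_discharge / P = 147.45 / 233.54 = 0.6314 hr

0.6314 hr


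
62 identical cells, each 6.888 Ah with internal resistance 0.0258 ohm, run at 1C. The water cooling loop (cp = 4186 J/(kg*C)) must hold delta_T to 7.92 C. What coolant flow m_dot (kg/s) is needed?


Step 1: I = 1 * 6.888 = 6.888 A
Step 2: Q_cell = I^2 * R = 6.888^2 * 0.0258 = 1.2241 W
Step 3: Q_total = 62 * 1.2241 = 75.894 W
Step 4: m_dot = Q_total / (cp * dT) = 75.894 / (4186 * 7.92) = 0.002289 kg/s

0.002289 kg/s


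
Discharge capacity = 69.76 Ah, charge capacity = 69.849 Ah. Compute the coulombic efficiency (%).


Coulombic efficiency = 69.76/69.849 * 100% = 99.87%

99.87%


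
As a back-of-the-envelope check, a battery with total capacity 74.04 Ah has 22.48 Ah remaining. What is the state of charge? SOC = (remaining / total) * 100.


SOC = (remaining / total) * 100 = (22.48 / 74.04) * 100 = 30.36%

30.36%


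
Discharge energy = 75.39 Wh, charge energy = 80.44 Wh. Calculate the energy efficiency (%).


Round-trip efficiency = 75.39/80.44 * 100% = 93.72%

93.72%


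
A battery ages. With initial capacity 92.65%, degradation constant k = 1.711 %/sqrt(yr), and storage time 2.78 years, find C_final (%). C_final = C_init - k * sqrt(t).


sqrt(t) = sqrt(2.78) = 1.6673
C_final = 92.65 - 1.711 * 1.6673 = 89.80%

89.80%


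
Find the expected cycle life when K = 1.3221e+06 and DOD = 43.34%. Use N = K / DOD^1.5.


Step 1: DOD^1.5 = 43.34^1.5 = 285.32
Step 2: N = 1.3221e+06 / 285.32 = 4634 cycles

4634 cycles


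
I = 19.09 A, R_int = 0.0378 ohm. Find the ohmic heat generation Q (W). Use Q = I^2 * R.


Q = I^2 * R = 19.09^2 * 0.0378 = 13.78 W

13.78 W


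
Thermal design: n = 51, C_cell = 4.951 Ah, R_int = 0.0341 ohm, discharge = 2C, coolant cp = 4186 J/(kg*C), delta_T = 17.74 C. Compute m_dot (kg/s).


Step 1: I = 2 * 4.951 = 9.902 A
Step 2: Q_cell = I^2 * R = 9.902^2 * 0.0341 = 3.3435 W
Step 3: Q_total = 51 * 3.3435 = 170.52 W
Step 4: m_dot = Q_total / (cp * dT) = 170.52 / (4186 * 17.74) = 0.002296 kg/s

0.002296 kg/s


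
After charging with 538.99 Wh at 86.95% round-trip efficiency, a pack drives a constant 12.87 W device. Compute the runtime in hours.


Step 1: E_discharge = eta/100 * E_charge = 86.95/100 * 538.99 = 468.65 Wh
Step 2: t = E_discharge / P = 468.65 / 12.87 = 36.41 hr

36.41 hr


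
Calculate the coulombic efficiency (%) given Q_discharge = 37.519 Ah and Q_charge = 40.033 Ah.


eta_c = Q_dis / Q_chg * 100 = 37.519 / 40.033 * 100 = 93.72%

93.72%


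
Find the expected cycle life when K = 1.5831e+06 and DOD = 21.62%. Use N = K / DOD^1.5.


Step 1: DOD^1.5 = 21.62^1.5 = 100.53
Step 2: N = 1.5831e+06 / 100.53 = 15750 cycles

15750 cycles


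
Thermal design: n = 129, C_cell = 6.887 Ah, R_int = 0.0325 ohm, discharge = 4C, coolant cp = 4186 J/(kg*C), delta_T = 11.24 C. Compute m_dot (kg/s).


Step 1: I = 4 * 6.887 = 27.548 A
Step 2: Q_cell = I^2 * R = 27.548^2 * 0.0325 = 24.664 W
Step 3: Q_total = 129 * 24.664 = 3181.7 W
Step 4: m_dot = Q_total / (cp * dT) = 3181.7 / (4186 * 11.24) = 0.06762 kg/s

0.06762 kg/s


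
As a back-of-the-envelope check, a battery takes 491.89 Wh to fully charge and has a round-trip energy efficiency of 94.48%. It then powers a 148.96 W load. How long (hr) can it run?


Step 1: E_discharge = eta/100 * E_charge = 94.48/100 * 491.89 = 464.74 Wh
Step 2: t = E_discharge / P = 464.74 / 148.96 = 3.120 hr

3.120 hr


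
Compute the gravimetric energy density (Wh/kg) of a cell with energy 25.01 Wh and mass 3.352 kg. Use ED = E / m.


Specific energy = 25.01 Wh / 3.352 kg = 7.461 Wh/kg

7.461 Wh/kg


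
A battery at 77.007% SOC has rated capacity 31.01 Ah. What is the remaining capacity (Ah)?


remaining = SOC / 100 * total = 77.007 / 100 * 31.01 = 23.88 Ah

23.88 Ah


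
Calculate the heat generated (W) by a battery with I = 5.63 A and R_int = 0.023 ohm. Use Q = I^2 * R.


I^2 = 31.697
Q = 31.697 * 0.023 = 0.7290 W

0.7290 W


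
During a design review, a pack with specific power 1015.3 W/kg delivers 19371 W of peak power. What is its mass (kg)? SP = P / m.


m = P / SP = 19371 / 1015.3 = 19.08 kg

19.08 kg


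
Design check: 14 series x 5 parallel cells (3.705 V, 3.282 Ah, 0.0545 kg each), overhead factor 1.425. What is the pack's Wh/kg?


Step 1: V_pack = 14 * 3.705 = 51.87 V
Step 2: C_pack = 5 * 3.282 = 16.41 Ah
Step 3: E_pack = V_pack * C_pack = 51.87 * 16.41 = 851.19 Wh
Step 4: m_pack = 14 * 5 * 0.0545 * 1.425 = 5.4364 kg
Step 5: ED = E_pack / m_pack = 851.19 / 5.4364 = 156.6 Wh/kg

156.6 Wh/kg


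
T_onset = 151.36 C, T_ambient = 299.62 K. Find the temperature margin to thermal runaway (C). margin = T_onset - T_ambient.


Convert: T_ambient = 299.62 K = 26.47 C
margin = 151.36 - 26.47 = 124.89 C

124.89 C


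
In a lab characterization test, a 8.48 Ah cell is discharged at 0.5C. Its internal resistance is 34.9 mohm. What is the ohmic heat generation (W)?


Convert: R = 34.9 mohm = 0.0349 ohm
Step 1: I = C_rate * capacity = 0.5 * 8.48 = 4.24 A
Step 2: Q = I^2 * R = 4.24^2 * 0.0349 = 17.978 * 0.0349 = 0.6274 W

0.6274 W


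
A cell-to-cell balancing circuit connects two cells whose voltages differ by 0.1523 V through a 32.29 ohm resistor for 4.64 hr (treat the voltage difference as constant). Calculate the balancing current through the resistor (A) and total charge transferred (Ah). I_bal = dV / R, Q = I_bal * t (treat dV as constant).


First, Ohm's law: I_bal = 0.1523 V / 32.29 ohm = 0.0047166 A
Then Q = I * t = 0.0047166 A * 4.64 hr = 0.02189 Ah

I=0.0047166 A, Q=0.02189 Ah


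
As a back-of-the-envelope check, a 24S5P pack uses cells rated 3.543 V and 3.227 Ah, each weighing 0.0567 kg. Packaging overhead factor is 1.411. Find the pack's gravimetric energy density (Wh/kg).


Step 1: V_pack = 24 * 3.543 = 85.032 V
Step 2: C_pack = 5 * 3.227 = 16.135 Ah
Step 3: E_pack = V_pack * C_pack = 85.032 * 16.135 = 1372 Wh
Step 4: m_pack = 24 * 5 * 0.0567 * 1.411 = 9.6004 kg
Step 5: ED = E_pack / m_pack = 1372 / 9.6004 = 142.9 Wh/kg

142.9 Wh/kg


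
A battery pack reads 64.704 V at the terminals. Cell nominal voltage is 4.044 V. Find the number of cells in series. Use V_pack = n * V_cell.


Rearranging: n = V_pack / V_cell = 64.704 / 4.044 = 16 cells

16


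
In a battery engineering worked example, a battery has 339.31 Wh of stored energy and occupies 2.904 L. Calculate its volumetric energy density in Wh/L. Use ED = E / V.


Volumetric ED = 339.31 Wh / 2.904 L = 116.8 Wh/L

116.8 Wh/L


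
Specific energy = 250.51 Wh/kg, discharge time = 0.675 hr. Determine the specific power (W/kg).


P_specific = E / t = 250.51 / 0.675 = 371.1 W/kg

371.1 W/kg


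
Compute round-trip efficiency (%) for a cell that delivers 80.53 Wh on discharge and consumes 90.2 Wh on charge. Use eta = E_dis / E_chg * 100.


Round-trip efficiency = 80.53/90.2 * 100% = 89.28%

89.28%


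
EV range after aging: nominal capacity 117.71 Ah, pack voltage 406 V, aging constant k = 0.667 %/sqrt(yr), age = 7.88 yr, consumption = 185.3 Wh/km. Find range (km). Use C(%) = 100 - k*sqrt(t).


Step 1: capacity retention = 100 - 0.667 * sqrt(7.88) = 100 - 0.667 * 2.8071 = 98.128%
Step 2: C_now = 117.71 * 98.128/100 = 115.51 Ah
Step 3: E_pack = V * C_now = 406 * 115.51 = 46897 Wh
Step 4: range = E_pack / consumption = 46897 / 185.3 = 253.1 km

253.1 km


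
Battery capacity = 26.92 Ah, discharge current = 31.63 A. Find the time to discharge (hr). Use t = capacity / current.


t = capacity / current = 26.92 / 31.63 = 0.8511 hr

0.8511 hr


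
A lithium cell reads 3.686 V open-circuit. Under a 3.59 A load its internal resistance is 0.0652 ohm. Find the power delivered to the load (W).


Step 1: V_terminal = OCV - I*R = 3.686 - 3.59 * 0.0652 = 3.4519 V
Step 2: P_out = V_terminal * I = 3.4519 * 3.59 = 12.39 W

12.39 W


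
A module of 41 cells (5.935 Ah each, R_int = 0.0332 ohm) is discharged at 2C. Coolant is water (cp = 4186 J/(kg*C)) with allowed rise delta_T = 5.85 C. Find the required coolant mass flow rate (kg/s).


Step 1: I = 2 * 5.935 = 11.87 A
Step 2: Q_cell = I^2 * R = 11.87^2 * 0.0332 = 4.6778 W
Step 3: Q_total = 41 * 4.6778 = 191.79 W
Step 4: m_dot = Q_total / (cp * dT) = 191.79 / (4186 * 5.85) = 0.007832 kg/s

0.007832 kg/s


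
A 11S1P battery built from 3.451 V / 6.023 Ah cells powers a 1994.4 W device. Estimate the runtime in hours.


Step 1: E_pack = Ns * V_cell * Np * C_cell = 11 * 3.451 * 1 * 6.023 = 228.64 Wh
Step 2: t = E_pack / P = 228.64 / 1994.4 = 0.1146 hr

0.1146 hr


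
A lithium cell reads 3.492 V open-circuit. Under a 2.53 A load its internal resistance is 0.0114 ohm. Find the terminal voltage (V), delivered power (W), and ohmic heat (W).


Step 1: V_terminal = OCV - I*R = 3.492 - 2.53 * 0.0114 = 3.4632 V
Step 2: P_out = V_terminal * I = 3.4632 * 2.53 = 8.762 W
Step 3: Q = I^2 * R = 2.53^2 * 0.0114 = 0.07297 W

V=3.4632 V, P=8.762 W, Q=0.07297 W


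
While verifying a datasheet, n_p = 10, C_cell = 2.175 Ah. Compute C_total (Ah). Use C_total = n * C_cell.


C_total = 10 * 2.175 = 21.75 Ah

21.75 Ah


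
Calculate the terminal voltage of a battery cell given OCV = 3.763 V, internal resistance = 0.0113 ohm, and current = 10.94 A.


V = OCV - I*R = 3.763 - 10.94 * 0.0113 = 3.639 V

3.639 V


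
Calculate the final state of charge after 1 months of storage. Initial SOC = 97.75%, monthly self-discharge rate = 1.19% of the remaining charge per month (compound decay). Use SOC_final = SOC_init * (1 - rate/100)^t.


decay = (1 - 1.19/100)^1 = 0.9881
SOC_final = 97.75 * 0.9881 = 96.59%

96.59%


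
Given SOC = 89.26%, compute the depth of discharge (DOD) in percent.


Complement of SOC: DOD = 100% - 89.26% = 10.74%

10.74%


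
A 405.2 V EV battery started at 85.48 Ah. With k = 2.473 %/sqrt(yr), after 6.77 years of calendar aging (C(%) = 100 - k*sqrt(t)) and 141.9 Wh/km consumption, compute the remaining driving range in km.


Step 1: capacity retention = 100 - 2.473 * sqrt(6.77) = 100 - 2.473 * 2.6019 = 93.566%
Step 2: C_now = 85.48 * 93.566/100 = 79.98 Ah
Step 3: E_pack = V * C_now = 405.2 * 79.98 = 32408 Wh
Step 4: range = E_pack / consumption = 32408 / 141.9 = 228.4 km

228.4 km


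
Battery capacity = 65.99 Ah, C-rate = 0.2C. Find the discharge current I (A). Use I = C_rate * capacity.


I = C_rate * capacity = 0.2 * 65.99 = 13.198 A

13.198 A


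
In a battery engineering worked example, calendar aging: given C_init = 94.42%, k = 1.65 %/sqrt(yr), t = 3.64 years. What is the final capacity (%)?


Step 1: sqrt(3.64 yr) = 1.9079
Step 2: drop = 1.65 * 1.9079 = 3.148
Step 3: C_final = 94.42 - 3.148 = 91.27%

91.27%


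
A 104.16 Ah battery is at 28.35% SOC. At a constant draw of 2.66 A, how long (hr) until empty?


Step 1: remaining = SOC/100 * C_total = 28.35/100 * 104.16 = 29.529 Ah
Step 2: t = remaining / I = 29.529 / 2.66 = 11.10 hr

11.10 hr


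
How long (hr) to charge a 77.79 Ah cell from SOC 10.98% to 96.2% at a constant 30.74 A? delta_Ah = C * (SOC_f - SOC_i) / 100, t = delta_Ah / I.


delta_Ah = 77.79 * (96.2 - 10.98) / 100 = 66.293 Ah
t = delta_Ah / I = 66.293 / 30.74 = 2.157 hr

2.157 hr


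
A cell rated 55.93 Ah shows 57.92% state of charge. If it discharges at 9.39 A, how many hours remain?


Step 1: remaining = SOC/100 * C_total = 57.92/100 * 55.93 = 32.395 Ah
Step 2: t = remaining / I = 32.395 / 9.39 = 3.450 hr

3.450 hr


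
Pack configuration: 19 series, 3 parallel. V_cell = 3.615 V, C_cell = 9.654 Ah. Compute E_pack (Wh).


V_pack = 19 * 3.615 = 68.685 V
C_pack = 3 * 9.654 = 28.962 Ah
E = V_pack * C_pack = 68.685 * 28.962 = 1989 Wh

1989 Wh


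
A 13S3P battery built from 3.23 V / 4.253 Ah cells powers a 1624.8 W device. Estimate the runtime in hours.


Step 1: E_pack = Ns * V_cell * Np * C_cell = 13 * 3.23 * 3 * 4.253 = 535.75 Wh
Step 2: t = E_pack / P = 535.75 / 1624.8 = 0.3297 hr

0.3297 hr


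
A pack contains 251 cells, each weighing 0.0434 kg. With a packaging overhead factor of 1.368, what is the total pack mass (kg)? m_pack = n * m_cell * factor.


m_pack = n * m_cell * overhead = 251 * 0.0434 * 1.368 = 14.90 kg

14.90 kg


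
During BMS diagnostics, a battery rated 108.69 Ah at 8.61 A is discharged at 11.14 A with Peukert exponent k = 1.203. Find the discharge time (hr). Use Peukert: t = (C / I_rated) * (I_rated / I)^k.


t_rated = C / I_rated = 108.69 / 8.61 = 12.624 hr
(I_rated/I)^k = (0.77289)^1.203 = 0.73351
t = t_rated * (I_rated/I)^k = 12.624 * 0.73351 = 9.260 hr

9.260 hr


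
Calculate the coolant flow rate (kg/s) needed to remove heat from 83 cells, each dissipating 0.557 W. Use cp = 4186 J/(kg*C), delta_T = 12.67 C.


Step 1: Total heat Q = 83 * 0.557 W = 46.231 W
Step 2: denom = cp * dT = 4186 * 12.67 = 53037
Step 3: m_dot = 46.231 / 53037 = 8.717e-04 kg/s

8.717e-04 kg/s


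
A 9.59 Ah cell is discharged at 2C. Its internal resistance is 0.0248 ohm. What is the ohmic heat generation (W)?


Step 1: I = C_rate * capacity = 2 * 9.59 = 19.18 A
Step 2: Q = I^2 * R = 19.18^2 * 0.0248 = 367.87 * 0.0248 = 9.123 W

9.123 W


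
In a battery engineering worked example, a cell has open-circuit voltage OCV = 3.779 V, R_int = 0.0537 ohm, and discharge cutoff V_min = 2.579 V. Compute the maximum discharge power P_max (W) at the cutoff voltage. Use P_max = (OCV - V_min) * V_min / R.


P_max = (OCV - V_min) * V_min / R = (3.779 - 2.579) * 2.579 / 0.0537 = 1.2 * 2.579 / 0.0537 = 57.63 W

57.63 W


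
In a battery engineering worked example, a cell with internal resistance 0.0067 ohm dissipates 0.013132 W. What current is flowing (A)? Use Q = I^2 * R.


I = sqrt(Q / R) = sqrt(0.013132 / 0.0067) = sqrt(1.96) = 1.400 A

1.400 A


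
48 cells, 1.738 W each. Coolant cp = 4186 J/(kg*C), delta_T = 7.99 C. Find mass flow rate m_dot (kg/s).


Step 1: Total heat Q = 48 * 1.738 W = 83.424 W
Step 2: denom = cp * dT = 4186 * 7.99 = 33446
Step 3: m_dot = 83.424 / 33446 = 0.002494 kg/s

0.002494 kg/s


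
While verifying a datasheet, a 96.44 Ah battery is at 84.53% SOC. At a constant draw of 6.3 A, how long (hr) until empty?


Step 1: remaining = SOC/100 * C_total = 84.53/100 * 96.44 = 81.521 Ah
Step 2: t = remaining / I = 81.521 / 6.3 = 12.94 hr

12.94 hr


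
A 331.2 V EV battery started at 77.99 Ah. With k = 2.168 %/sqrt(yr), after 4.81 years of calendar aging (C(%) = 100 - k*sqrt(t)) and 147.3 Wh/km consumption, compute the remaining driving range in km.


Step 1: capacity retention = 100 - 2.168 * sqrt(4.81) = 100 - 2.168 * 2.1932 = 95.245%
Step 2: C_now = 77.99 * 95.245/100 = 74.282 Ah
Step 3: E_pack = V * C_now = 331.2 * 74.282 = 24602 Wh
Step 4: range = E_pack / consumption = 24602 / 147.3 = 167.0 km

167.0 km


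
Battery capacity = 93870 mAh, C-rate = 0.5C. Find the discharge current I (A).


Convert: capacity = 93870 mAh = 93.87 Ah
At 0.5C: I = 0.5 * 93.87 Ah = 46.935 A

46.935 A


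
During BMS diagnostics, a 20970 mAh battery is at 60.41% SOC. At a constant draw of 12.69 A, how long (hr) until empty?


Convert: C_total = 20970 mAh = 20.97 Ah
Step 1: remaining = SOC/100 * C_total = 60.41/100 * 20.97 = 12.668 Ah
Step 2: t = remaining / I = 12.668 / 12.69 = 0.9983 hr

0.9983 hr


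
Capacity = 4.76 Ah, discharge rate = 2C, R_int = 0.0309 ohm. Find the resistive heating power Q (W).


Step 1: I = C_rate * capacity = 2 * 4.76 = 9.52 A
Step 2: Q = I^2 * R = 9.52^2 * 0.0309 = 90.63 * 0.0309 = 2.800 W

2.800 W


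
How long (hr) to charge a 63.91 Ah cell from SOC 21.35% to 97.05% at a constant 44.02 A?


delta_Ah = 63.91 * (97.05 - 21.35) / 100 = 48.38 Ah
t = delta_Ah / I = 48.38 / 44.02 = 1.099 hr

1.099 hr


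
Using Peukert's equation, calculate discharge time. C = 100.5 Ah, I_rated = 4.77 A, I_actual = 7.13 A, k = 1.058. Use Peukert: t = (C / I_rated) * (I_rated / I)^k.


t_rated = C / I_rated = 100.5 / 4.77 = 21.069 hr
(I_rated/I)^k = (0.669)^1.058 = 0.65358
t = t_rated * (I_rated/I)^k = 21.069 * 0.65358 = 13.77 hr

13.77 hr


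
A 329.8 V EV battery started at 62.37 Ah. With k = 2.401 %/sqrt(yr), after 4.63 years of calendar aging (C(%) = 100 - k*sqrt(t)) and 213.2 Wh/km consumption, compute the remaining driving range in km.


Step 1: capacity retention = 100 - 2.401 * sqrt(4.63) = 100 - 2.401 * 2.1517 = 94.834%
Step 2: C_now = 62.37 * 94.834/100 = 59.148 Ah
Step 3: E_pack = V * C_now = 329.8 * 59.148 = 19507 Wh
Step 4: range = E_pack / consumption = 19507 / 213.2 = 91.50 km

91.50 km


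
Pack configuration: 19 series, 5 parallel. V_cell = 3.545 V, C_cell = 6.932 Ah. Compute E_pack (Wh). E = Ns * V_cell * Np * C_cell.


E = Ns * Vcell * Np * Ccell = 19 * 3.545 * 5 * 6.932 = 2335 Wh

2335 Wh


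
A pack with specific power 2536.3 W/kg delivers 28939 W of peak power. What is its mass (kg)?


m = P / SP = 28939 / 2536.3 = 11.41 kg

11.41 kg


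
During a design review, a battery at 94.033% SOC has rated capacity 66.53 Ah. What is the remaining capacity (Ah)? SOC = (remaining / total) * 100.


remaining = SOC / 100 * total = 94.033 / 100 * 66.53 = 62.56 Ah

62.56 Ah


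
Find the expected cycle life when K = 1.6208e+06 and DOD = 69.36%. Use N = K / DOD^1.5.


DOD^1.5 = 577.65
N = K / DOD^1.5 = 1.6208e+06 / 577.65 = 2806

2806 cycles


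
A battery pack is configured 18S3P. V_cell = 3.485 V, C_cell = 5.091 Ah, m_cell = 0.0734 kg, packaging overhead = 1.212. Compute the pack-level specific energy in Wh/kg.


Step 1: V_pack = 18 * 3.485 = 62.73 V
Step 2: C_pack = 3 * 5.091 = 15.273 Ah
Step 3: E_pack = V_pack * C_pack = 62.73 * 15.273 = 958.08 Wh
Step 4: m_pack = 18 * 3 * 0.0734 * 1.212 = 4.8039 kg
Step 5: ED = E_pack / m_pack = 958.08 / 4.8039 = 199.4 Wh/kg

199.4 Wh/kg


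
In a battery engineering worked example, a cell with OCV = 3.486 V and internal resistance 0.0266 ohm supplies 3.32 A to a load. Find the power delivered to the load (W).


Step 1: V_terminal = OCV - I*R = 3.486 - 3.32 * 0.0266 = 3.3977 V
Step 2: P_out = V_terminal * I = 3.3977 * 3.32 = 11.28 W

11.28 W


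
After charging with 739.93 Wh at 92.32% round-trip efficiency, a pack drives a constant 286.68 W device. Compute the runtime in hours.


Step 1: E_discharge = eta/100 * E_charge = 92.32/100 * 739.93 = 683.1 Wh
Step 2: t = E_discharge / P = 683.1 / 286.68 = 2.383 hr

2.383 hr


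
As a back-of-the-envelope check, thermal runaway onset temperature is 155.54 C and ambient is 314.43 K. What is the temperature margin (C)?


Convert: T_ambient = 314.43 K = 41.28 C
margin = 155.54 - 41.28 = 114.26 C

114.26 C


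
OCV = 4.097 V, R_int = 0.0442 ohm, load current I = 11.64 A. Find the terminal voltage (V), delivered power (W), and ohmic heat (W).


Step 1: V_terminal = OCV - I*R = 4.097 - 11.64 * 0.0442 = 3.5825 V
Step 2: P_out = V_terminal * I = 3.5825 * 11.64 = 41.70 W
Step 3: Q = I^2 * R = 11.64^2 * 0.0442 = 5.989 W

V=3.5825 V, P=41.70 W, Q=5.989 W


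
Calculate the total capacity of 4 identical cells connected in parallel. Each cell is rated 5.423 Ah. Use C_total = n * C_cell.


Parallel capacities add: 4 * 5.423 Ah = 21.692 Ah

21.692 Ah


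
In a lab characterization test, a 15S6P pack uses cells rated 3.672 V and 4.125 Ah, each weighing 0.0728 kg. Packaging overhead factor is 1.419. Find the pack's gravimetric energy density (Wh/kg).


Step 1: V_pack = 15 * 3.672 = 55.08 V
Step 2: C_pack = 6 * 4.125 = 24.75 Ah
Step 3: E_pack = V_pack * C_pack = 55.08 * 24.75 = 1363.2 Wh
Step 4: m_pack = 15 * 6 * 0.0728 * 1.419 = 9.2973 kg
Step 5: ED = E_pack / m_pack = 1363.2 / 9.2973 = 146.6 Wh/kg

146.6 Wh/kg


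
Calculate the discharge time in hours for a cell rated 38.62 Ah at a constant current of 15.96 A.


Runtime = 38.62 Ah / 15.96 A = 2.420 hr

2.420 hr


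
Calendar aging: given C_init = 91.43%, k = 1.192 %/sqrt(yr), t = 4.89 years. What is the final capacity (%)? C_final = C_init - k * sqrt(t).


sqrt(t) = sqrt(4.89) = 2.2113
C_final = 91.43 - 1.192 * 2.2113 = 88.79%

88.79%


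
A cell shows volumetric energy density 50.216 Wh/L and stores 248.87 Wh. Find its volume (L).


V = E / ED = 248.87 / 50.216 = 4.956 L

4.956 L


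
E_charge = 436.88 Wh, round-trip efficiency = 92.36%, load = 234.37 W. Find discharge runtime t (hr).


Step 1: E_discharge = eta/100 * E_charge = 92.36/100 * 436.88 = 403.5 Wh
Step 2: t = E_discharge / P = 403.5 / 234.37 = 1.722 hr

1.722 hr


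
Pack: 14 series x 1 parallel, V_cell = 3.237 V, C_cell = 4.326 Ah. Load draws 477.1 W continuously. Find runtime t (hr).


Step 1: E_pack = Ns * V_cell * Np * C_cell = 14 * 3.237 * 1 * 4.326 = 196.05 Wh
Step 2: t = E_pack / P = 196.05 / 477.1 = 0.4109 hr

0.4109 hr


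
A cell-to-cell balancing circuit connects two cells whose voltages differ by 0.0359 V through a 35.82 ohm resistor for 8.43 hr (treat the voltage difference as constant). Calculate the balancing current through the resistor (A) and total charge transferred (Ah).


I_bal = dV / R = 0.0359 / 35.82 = 0.0010022 A
Q = I_bal * t = 0.0010022 * 8.43 = 0.008449 Ah

I=0.0010022 A, Q=0.008449 Ah


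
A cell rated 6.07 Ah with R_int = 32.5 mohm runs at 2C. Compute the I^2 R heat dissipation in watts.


Convert: R = 32.5 mohm = 0.0325 ohm
Step 1: I = C_rate * capacity = 2 * 6.07 = 12.14 A
Step 2: Q = I^2 * R = 12.14^2 * 0.0325 = 147.38 * 0.0325 = 4.790 W

4.790 W


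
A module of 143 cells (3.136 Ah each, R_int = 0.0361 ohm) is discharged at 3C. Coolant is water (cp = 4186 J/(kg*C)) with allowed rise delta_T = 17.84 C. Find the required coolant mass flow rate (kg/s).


Step 1: I = 3 * 3.136 = 9.408 A
Step 2: Q_cell = I^2 * R = 9.408^2 * 0.0361 = 3.1952 W
Step 3: Q_total = 143 * 3.1952 = 456.91 W
Step 4: m_dot = Q_total / (cp * dT) = 456.91 / (4186 * 17.84) = 0.006118 kg/s

0.006118 kg/s


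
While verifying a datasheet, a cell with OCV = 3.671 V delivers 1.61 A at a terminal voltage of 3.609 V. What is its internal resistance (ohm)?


R = (OCV - V) / I = (3.671 - 3.609) / 1.61 = 0.03851 ohm

0.03851 ohm


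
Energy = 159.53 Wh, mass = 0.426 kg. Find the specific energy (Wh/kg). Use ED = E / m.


ED = E / m = 159.53 / 0.426 = 374.5 Wh/kg

374.5 Wh/kg


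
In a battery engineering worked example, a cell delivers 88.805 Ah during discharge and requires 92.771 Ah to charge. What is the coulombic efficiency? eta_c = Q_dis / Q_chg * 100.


eta_c = Q_dis / Q_chg * 100 = 88.805 / 92.771 * 100 = 95.72%

95.72%


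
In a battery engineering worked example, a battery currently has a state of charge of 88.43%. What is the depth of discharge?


DOD = 100 - SOC = 100 - 88.43 = 11.57%

11.57%


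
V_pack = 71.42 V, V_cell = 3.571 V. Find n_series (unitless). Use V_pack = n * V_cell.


n = V_pack / V_cell = 71.42 / 3.571 = 20

20


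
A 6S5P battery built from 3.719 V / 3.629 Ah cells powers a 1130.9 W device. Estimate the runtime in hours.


Step 1: E_pack = Ns * V_cell * Np * C_cell = 6 * 3.719 * 5 * 3.629 = 404.89 Wh
Step 2: t = E_pack / P = 404.89 / 1130.9 = 0.3580 hr

0.3580 hr


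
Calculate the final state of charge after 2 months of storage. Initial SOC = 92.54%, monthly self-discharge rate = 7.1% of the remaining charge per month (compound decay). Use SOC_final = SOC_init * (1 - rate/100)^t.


Monthly retention factor = 1 - 7.1/100 = 0.929
Over 2 months: factor^2 = 0.86304
SOC_final = 92.54 * 0.86304 = 79.87%

79.87%


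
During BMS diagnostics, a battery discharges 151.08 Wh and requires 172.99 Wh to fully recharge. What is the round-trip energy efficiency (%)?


Round-trip efficiency = 151.08/172.99 * 100% = 87.33%

87.33%


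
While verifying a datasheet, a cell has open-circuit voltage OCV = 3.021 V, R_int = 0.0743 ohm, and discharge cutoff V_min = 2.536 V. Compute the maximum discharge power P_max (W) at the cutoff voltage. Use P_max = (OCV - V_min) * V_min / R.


dV = OCV - V_min = 0.485 V (so I_max = dV / R)
P_max = dV * V_min / R = 0.485 * 2.536 / 0.0743 = 16.55 W

16.55 W


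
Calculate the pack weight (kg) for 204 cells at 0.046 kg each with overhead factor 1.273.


m_pack = n * m_cell * overhead = 204 * 0.046 * 1.273 = 11.95 kg

11.95 kg


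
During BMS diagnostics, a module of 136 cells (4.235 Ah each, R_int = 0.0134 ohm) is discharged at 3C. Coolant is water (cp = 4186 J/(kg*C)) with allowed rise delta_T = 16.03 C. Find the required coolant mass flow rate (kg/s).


Step 1: I = 3 * 4.235 = 12.705 A
Step 2: Q_cell = I^2 * R = 12.705^2 * 0.0134 = 2.163 W
Step 3: Q_total = 136 * 2.163 = 294.17 W
Step 4: m_dot = Q_total / (cp * dT) = 294.17 / (4186 * 16.03) = 0.004384 kg/s

0.004384 kg/s
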